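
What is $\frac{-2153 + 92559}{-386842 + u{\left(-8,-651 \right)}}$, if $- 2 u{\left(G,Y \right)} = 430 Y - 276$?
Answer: $- \frac{90406}{246739} \approx -0.3664$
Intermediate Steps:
$u{\left(G,Y \right)} = 138 - 215 Y$ ($u{\left(G,Y \right)} = - \frac{430 Y - 276}{2} = - \frac{-276 + 430 Y}{2} = 138 - 215 Y$)
$\frac{-2153 + 92559}{-386842 + u{\left(-8,-651 \right)}} = \frac{-2153 + 92559}{-386842 + \left(138 - -139965\right)} = \frac{90406}{-386842 + \left(138 + 139965\right)} = \frac{90406}{-386842 + 140103} = \frac{90406}{-246739} = 90406 \left(- \frac{1}{246739}\right) = - \frac{90406}{246739}$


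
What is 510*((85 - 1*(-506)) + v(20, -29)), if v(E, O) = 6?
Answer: 304470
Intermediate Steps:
510*((85 - 1*(-506)) + v(20, -29)) = 510*((85 - 1*(-506)) + 6) = 510*((85 + 506) + 6) = 510*(591 + 6) = 510*597 = 304470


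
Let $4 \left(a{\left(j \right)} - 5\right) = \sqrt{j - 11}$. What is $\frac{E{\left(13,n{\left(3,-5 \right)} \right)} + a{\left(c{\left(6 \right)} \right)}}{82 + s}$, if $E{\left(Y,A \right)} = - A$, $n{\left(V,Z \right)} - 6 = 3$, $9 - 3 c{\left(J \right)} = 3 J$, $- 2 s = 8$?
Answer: $- \frac{2}{39} + \frac{i \sqrt{14}}{312} \approx -0.051282 + 0.011992 i$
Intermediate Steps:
$s = -4$ ($s = \left(- \frac{1}{2}\right) 8 = -4$)
$c{\left(J \right)} = 3 - J$ ($c{\left(J \right)} = 3 - \frac{3 J}{3} = 3 - J$)
$n{\left(V,Z \right)} = 9$ ($n{\left(V,Z \right)} = 6 + 3 = 9$)
$a{\left(j \right)} = 5 + \frac{\sqrt{-11 + j}}{4}$ ($a{\left(j \right)} = 5 + \frac{\sqrt{j - 11}}{4} = 5 + \frac{\sqrt{-11 + j}}{4}$)
$\frac{E{\left(13,n{\left(3,-5 \right)} \right)} + a{\left(c{\left(6 \right)} \right)}}{82 + s} = \frac{\left(-1\right) 9 + \left(5 + \frac{\sqrt{-11 + \left(3 - 6\right)}}{4}\right)}{82 - 4} = \frac{-9 + \left(5 + \frac{\sqrt{-11 + \left(3 - 6\right)}}{4}\right)}{78} = \left(-9 + \left(5 + \frac{\sqrt{-11 - 3}}{4}\right)\right) \frac{1}{78} = \left(-9 + \left(5 + \frac{\sqrt{-14}}{4}\right)\right) \frac{1}{78} = \left(-9 + \left(5 + \frac{i \sqrt{14}}{4}\right)\right) \frac{1}{78} = \left(-4 + \frac{i \sqrt{14}}{4}\right) \frac{1}{78} = - \frac{2}{39} + \frac{i \sqrt{14}}{312}$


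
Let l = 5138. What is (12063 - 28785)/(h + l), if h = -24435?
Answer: 16722/19297 ≈ 0.86656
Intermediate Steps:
(12063 - 28785)/(h + l) = (12063 - 28785)/(-24435 + 5138) = -16722/(-19297) = -16722*(-1/19297) = 16722/19297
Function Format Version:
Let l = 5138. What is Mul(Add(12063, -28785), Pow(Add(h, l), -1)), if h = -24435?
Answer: Rational(16722, 19297) ≈ 0.86656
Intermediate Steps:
Mul(Add(12063, -28785), Pow(Add(h, l), -1)) = Mul(Add(12063, -28785), Pow(Add(-24435, 5138), -1)) = Mul(-16722, Pow(-19297, -1)) = Mul(-16722, Rational(-1, 19297)) = Rational(16722, 19297)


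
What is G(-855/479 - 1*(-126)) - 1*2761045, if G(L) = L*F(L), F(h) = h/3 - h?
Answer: -635857013179/229441 ≈ -2.7713e+6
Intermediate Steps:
F(h) = -2*h/3 (F(h) = h*(⅓) - h = h/3 - h = -2*h/3)
G(L) = -2*L²/3 (G(L) = L*(-2*L/3) = -2*L²/3)
G(-855/479 - 1*(-126)) - 1*2761045 = -2*(-855/479 - 1*(-126))²/3 - 1*2761045 = -2*(-855*1/479 + 126)²/3 - 2761045 = -2*(-855/479 + 126)²/3 - 2761045 = -2*(59499/479)²/3 - 2761045 = -⅔*3540131001/229441 - 2761045 = -2360087334/229441 - 2761045 = -635857013179/229441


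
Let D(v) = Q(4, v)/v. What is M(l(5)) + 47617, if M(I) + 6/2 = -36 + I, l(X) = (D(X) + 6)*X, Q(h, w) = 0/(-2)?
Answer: 47608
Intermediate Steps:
Q(h, w) = 0 (Q(h, w) = 0*(-1/2) = 0)
D(v) = 0 (D(v) = 0/v = 0)
l(X) = 6*X (l(X) = (0 + 6)*X = 6*X)
M(I) = -39 + I (M(I) = -3 + (-36 + I) = -39 + I)
M(l(5)) + 47617 = (-39 + 6*5) + 47617 = (-39 + 30) + 47617 = -9 + 47617 = 47608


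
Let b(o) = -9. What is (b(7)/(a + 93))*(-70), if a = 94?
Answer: 630/187 ≈ 3.3690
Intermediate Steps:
(b(7)/(a + 93))*(-70) = -9/(94 + 93)*(-70) = -9/187*(-70) = 630/187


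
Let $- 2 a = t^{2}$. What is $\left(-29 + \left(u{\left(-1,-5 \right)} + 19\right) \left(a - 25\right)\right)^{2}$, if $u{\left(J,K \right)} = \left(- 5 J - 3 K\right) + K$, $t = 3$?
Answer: $1065024$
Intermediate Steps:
$u{\left(J,K \right)} = - 5 J - 2 K$
$a = - \frac{9}{2}$ ($a = - \frac{3^{2}}{2} = \left(- \frac{1}{2}\right) 9 = - \frac{9}{2} \approx -4.5$)
$\left(-29 + \left(u{\left(-1,-5 \right)} + 19\right) \left(a - 25\right)\right)^{2} = \left(-29 + \left(\left(\left(-5\right) \left(-1\right) - -10\right) + 19\right) \left(- \frac{9}{2} - 25\right)\right)^{2} = \left(-29 + \left(\left(5 + 10\right) + 19\right) \left(- \frac{59}{2}\right)\right)^{2} = \left(-29 + \left(15 + 19\right) \left(- \frac{59}{2}\right)\right)^{2} = \left(-29 + 34 \left(- \frac{59}{2}\right)\right)^{2} = \left(-29 - 1003\right)^{2} = \left(-1032\right)^{2} = 1065024$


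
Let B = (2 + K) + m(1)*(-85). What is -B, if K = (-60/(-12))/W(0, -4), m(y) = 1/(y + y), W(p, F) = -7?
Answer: 577/14 ≈ 41.214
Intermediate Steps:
m(y) = 1/(2*y)
K = -5/7 (K = -60/(-12)/(-7) = -60*(-1/12)*(-⅐) = 5*(-⅐) = -5/7 ≈ -0.71429)
B = -577/14 (B = (2 - 5/7) + ((½)/1)*(-85) = 9/7 + ((½)*1)*(-85) = 9/7 + (½)*(-85) = 9/7 - 85/2 = -577/14 ≈ -41.214)
-B = -1*(-577/14) = 577/14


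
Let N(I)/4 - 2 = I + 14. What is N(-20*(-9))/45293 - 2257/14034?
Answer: -91223645/635641962 ≈ -0.14351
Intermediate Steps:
N(I) = 64 + 4*I (N(I) = 8 + 4*(I + 14) = 8 + 4*(14 + I) = 8 + (56 + 4*I) = 64 + 4*I)
N(-20*(-9))/45293 - 2257/14034 = (64 + 4*(-20*(-9)))/45293 - 2257/14034 = (64 + 4*180)*(1/45293) - 2257*1/14034 = (64 + 720)*(1/45293) - 2257/14034 = 784*(1/45293) - 2257/14034 = 784/45293 - 2257/14034 = -91223645/635641962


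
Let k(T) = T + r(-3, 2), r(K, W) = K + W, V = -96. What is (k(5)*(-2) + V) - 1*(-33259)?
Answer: 33155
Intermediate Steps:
k(T) = -1 + T (k(T) = T + (-3 + 2) = T - 1 = -1 + T)
(k(5)*(-2) + V) - 1*(-33259) = ((-1 + 5)*(-2) - 96) - 1*(-33259) = (4*(-2) - 96) + 33259 = (-8 - 96) + 33259 = -104 + 33259 = 33155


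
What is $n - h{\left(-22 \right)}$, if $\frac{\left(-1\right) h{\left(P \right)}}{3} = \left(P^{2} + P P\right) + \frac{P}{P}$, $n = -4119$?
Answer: $-1212$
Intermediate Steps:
$h{\left(P \right)} = -3 - 6 P^{2}$ ($h{\left(P \right)} = - 3 \left(\left(P^{2} + P P\right) + \frac{P}{P}\right) = - 3 \left(\left(P^{2} + P^{2}\right) + 1\right) = - 3 \left(2 P^{2} + 1\right) = - 3 \left(1 + 2 P^{2}\right) = -3 - 6 P^{2}$)
$n - h{\left(-22 \right)} = -4119 - \left(-3 - 6 \left(-22\right)^{2}\right) = -4119 - \left(-3 - 2904\right) = -4119 - -2907 = -4119 + 2907 = -1212$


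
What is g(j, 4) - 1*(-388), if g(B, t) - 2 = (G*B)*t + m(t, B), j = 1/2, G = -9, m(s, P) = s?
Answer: 376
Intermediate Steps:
j = 1/2 ≈ 0.50000
g(B, t) = 2 + t - 9*B*t (g(B, t) = 2 + ((-9*B)*t + t) = 2 + (-9*B*t + t) = 2 + (t - 9*B*t) = 2 + t - 9*B*t)
g(j, 4) - 1*(-388) = (2 + 4 - 9*1/2*4) - 1*(-388) = (2 + 4 - 18) + 388 = -12 + 388 = 376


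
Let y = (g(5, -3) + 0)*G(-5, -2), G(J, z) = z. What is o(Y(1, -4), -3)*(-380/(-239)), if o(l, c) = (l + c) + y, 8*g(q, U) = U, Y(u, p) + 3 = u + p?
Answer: -3135/239 ≈ -13.117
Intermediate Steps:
Y(u, p) = -3 + p + u (Y(u, p) = -3 + (u + p) = -3 + (p + u) = -3 + p + u)
g(q, U) = U/8
y = 3/4 (y = ((1/8)*(-3) + 0)*(-2) = (-3/8 + 0)*(-2) = -3/8*(-2) = 3/4 ≈ 0.75000)
o(l, c) = 3/4 + c + l (o(l, c) = (l + c) + 3/4 = (c + l) + 3/4 = 3/4 + c + l)
o(Y(1, -4), -3)*(-380/(-239)) = (3/4 - 3 + (-3 - 4 + 1))*(-380/(-239)) = (3/4 - 3 - 6)*(-380*(-1/239)) = -33/4*380/239 = -3135/239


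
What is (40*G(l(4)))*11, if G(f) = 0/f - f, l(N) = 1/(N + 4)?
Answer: -55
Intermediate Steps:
l(N) = 1/(4 + N)
G(f) = -f (G(f) = 0 - f = -f)
(40*G(l(4)))*11 = (40*(-1/(4 + 4)))*11 = (40*(-1/8))*11 = (40*(-1*⅛))*11 = (40*(-⅛))*11 = -5*11 = -55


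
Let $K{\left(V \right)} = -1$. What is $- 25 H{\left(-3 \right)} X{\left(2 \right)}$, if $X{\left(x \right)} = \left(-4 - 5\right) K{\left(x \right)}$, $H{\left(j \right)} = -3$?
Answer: $675$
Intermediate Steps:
$X{\left(x \right)} = 9$ ($X{\left(x \right)} = \left(-4 - 5\right) \left(-1\right) = \left(-9\right) \left(-1\right) = 9$)
$- 25 H{\left(-3 \right)} X{\left(2 \right)} = \left(-25\right) \left(-3\right) 9 = 75 \cdot 9 = 675$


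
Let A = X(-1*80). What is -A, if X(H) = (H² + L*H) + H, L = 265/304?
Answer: -118755/19 ≈ -6250.3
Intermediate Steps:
L = 265/304 (L = 265*(1/304) = 265/304 ≈ 0.87171)
X(H) = H² + 569*H/304 (X(H) = (H² + 265*H/304) + H = H² + 569*H/304)
A = 118755/19 (A = (-1*80)*(569 + 304*(-1*80))/304 = (1/304)*(-80)*(569 + 304*(-80)) = (1/304)*(-80)*(569 - 24320) = (1/304)*(-80)*(-23751) = 118755/19 ≈ 6250.3)
-A = -1*118755/19 = -118755/19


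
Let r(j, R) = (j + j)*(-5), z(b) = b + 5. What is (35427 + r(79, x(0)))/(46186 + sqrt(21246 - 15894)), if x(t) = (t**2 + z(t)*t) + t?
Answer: 799872241/1066570622 - 34637*sqrt(1338)/1066570622 ≈ 0.74876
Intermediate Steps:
z(b) = 5 + b
x(t) = t + t**2 + t*(5 + t) (x(t) = (t**2 + (5 + t)*t) + t = (t**2 + t*(5 + t)) + t = t + t**2 + t*(5 + t))
r(j, R) = -10*j (r(j, R) = (2*j)*(-5) = -10*j)
(35427 + r(79, x(0)))/(46186 + sqrt(21246 - 15894)) = (35427 - 10*79)/(46186 + sqrt(21246 - 15894)) = (35427 - 790)/(46186 + sqrt(5352)) = 34637/(46186 + 2*sqrt(1338))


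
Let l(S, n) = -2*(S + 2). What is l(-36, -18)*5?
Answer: 340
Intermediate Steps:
l(S, n) = -4 - 2*S (l(S, n) = -2*(2 + S) = -4 - 2*S)
l(-36, -18)*5 = (-4 - 2*(-36))*5 = (-4 + 72)*5 = 68*5 = 340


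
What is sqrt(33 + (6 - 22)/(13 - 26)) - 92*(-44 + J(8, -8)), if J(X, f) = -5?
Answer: 4508 + sqrt(5785)/13 ≈ 4513.9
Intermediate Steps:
sqrt(33 + (6 - 22)/(13 - 26)) - 92*(-44 + J(8, -8)) = sqrt(33 + (6 - 22)/(13 - 26)) - 92*(-44 - 5) = sqrt(33 - 16/(-13)) - 92*(-49) = sqrt(33 - 16*(-1/13)) + 4508 = sqrt(33 + 16/13) + 4508 = sqrt(445/13) + 4508 = sqrt(5785)/13 + 4508 = 4508 + sqrt(5785)/13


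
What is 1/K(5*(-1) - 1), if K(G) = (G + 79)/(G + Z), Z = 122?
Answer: 116/73 ≈ 1.5890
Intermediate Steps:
K(G) = (79 + G)/(122 + G) (K(G) = (G + 79)/(G + 122) = (79 + G)/(122 + G))
1/K(5*(-1) - 1) = 1/((79 + (5*(-1) - 1))/(122 + (5*(-1) - 1))) = 1/((79 + (-5 - 1))/(122 + (-5 - 1))) = 1/((79 - 6)/(122 - 6)) = 1/(73/116) = 116/73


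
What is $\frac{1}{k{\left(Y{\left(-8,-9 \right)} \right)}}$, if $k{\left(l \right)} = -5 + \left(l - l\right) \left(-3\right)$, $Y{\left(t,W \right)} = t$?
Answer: $- \frac{1}{5} \approx -0.2$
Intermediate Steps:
$k{\left(l \right)} = -5$ ($k{\left(l \right)} = -5 + 0 \left(-3\right) = -5 + 0 = -5$)
$\frac{1}{k{\left(Y{\left(-8,-9 \right)} \right)}} = \frac{1}{-5} = - \frac{1}{5}$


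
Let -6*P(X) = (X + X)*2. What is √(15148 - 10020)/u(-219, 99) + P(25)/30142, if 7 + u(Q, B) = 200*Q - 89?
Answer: -25/45213 - √1282/21948 ≈ -0.0021843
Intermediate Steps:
u(Q, B) = -96 + 200*Q (u(Q, B) = -7 + (200*Q - 89) = -7 + (-89 + 200*Q) = -96 + 200*Q)
P(X) = -2*X/3 (P(X) = -(X + X)*2/6 = -2*X*2/6 = -2*X/3)
√(15148 - 10020)/u(-219, 99) + P(25)/30142 = √(15148 - 10020)/(-96 + 200*(-219)) - ⅔*25/30142 = √5128/(-96 - 43800) - 50/3*1/30142 = (2*√1282)/(-43896) - 25/45213 = (2*√1282)*(-1/43896) - 25/45213 = -√1282/21948 - 25/45213 = -25/45213 - √1282/21948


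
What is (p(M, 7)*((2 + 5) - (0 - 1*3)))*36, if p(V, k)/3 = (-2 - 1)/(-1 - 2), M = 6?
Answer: 1080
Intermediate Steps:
p(V, k) = 3 (p(V, k) = 3*((-2 - 1)/(-1 - 2)) = 3*(-3/(-3)) = 3*(-3*(-1/3)) = 3*1 = 3)
(p(M, 7)*((2 + 5) - (0 - 1*3)))*36 = (3*((2 + 5) - (0 - 1*3)))*36 = (3*(7 - (0 - 3)))*36 = (3*(7 - 1*(-3)))*36 = (3*(7 + 3))*36 = (3*10)*36 = 30*36 = 1080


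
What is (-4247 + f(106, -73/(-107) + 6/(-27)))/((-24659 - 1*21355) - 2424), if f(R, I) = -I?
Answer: 2045152/23322897 ≈ 0.087689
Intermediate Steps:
(-4247 + f(106, -73/(-107) + 6/(-27)))/((-24659 - 1*21355) - 2424) = (-4247 - (-73/(-107) + 6/(-27)))/((-24659 - 1*21355) - 2424) = (-4247 - (-73*(-1/107) + 6*(-1/27)))/((-24659 - 21355) - 2424) = (-4247 - (73/107 - 2/9))/(-46014 - 2424) = (-4247 - 1*443/963)/(-48438) = (-4247 - 443/963)*(-1/48438) = -4090304/963*(-1/48438) = 2045152/23322897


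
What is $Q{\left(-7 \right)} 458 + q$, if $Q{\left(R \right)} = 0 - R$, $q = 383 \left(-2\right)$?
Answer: $2440$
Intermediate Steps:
$q = -766$
$Q{\left(R \right)} = - R$
$Q{\left(-7 \right)} 458 + q = \left(-1\right) \left(-7\right) 458 - 766 = 7 \cdot 458 - 766 = 3206 - 766 = 2440$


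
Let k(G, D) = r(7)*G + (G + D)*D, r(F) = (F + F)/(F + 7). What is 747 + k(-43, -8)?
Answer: 1112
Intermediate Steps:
r(F) = 2*F/(7 + F) (r(F) = (2*F)/(7 + F) = 2*F/(7 + F))
k(G, D) = G + D*(D + G) (k(G, D) = (2*7/(7 + 7))*G + (G + D)*D = (2*7/14)*G + (D + G)*D = (2*7*(1/14))*G + D*(D + G) = 1*G + D*(D + G) = G + D*(D + G))
747 + k(-43, -8) = 747 + (-43 + (-8)² - 8*(-43)) = 747 + (-43 + 64 + 344) = 747 + 365 = 1112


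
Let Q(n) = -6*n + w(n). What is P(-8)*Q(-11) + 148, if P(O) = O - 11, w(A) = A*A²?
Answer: 24183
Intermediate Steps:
w(A) = A³
P(O) = -11 + O
Q(n) = n³ - 6*n (Q(n) = -6*n + n³ = n³ - 6*n)
P(-8)*Q(-11) + 148 = (-11 - 8)*(-11*(-6 + (-11)²)) + 148 = -(-209)*(-6 + 121) + 148 = -(-209)*115 + 148 = -19*(-1265) + 148 = 24035 + 148 = 24183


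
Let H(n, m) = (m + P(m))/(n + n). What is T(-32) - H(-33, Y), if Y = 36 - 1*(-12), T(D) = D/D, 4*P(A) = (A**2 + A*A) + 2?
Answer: 2533/132 ≈ 19.189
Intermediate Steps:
P(A) = 1/2 + A**2/2 (P(A) = ((A**2 + A*A) + 2)/4 = ((A**2 + A**2) + 2)/4 = (2*A**2 + 2)/4 = (2 + 2*A**2)/4 = 1/2 + A**2/2)
T(D) = 1
Y = 48 (Y = 36 + 12 = 48)
H(n, m) = (1/2 + m + m**2/2)/(2*n) (H(n, m) = (m + (1/2 + m**2/2))/(n + n) = (1/2 + m + m**2/2)/((2*n)) = (1/2 + m + m**2/2)*(1/(2*n)) = (1/2 + m + m**2/2)/(2*n))
T(-32) - H(-33, Y) = 1 - (1 + 48**2 + 2*48)/(4*(-33)) = 1 - (-1)*(1 + 2304 + 96)/(4*33) = 1 - (-1)*2401/(4*33) = 1 - 1*(-2401/132) = 1 + 2401/132 = 2533/132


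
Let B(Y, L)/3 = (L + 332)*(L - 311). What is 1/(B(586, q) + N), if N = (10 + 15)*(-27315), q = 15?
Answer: -1/991011 ≈ -1.0091e-6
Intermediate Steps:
B(Y, L) = 3*(-311 + L)*(332 + L) (B(Y, L) = 3*((L + 332)*(L - 311)) = 3*((332 + L)*(-311 + L)) = 3*((-311 + L)*(332 + L)) = 3*(-311 + L)*(332 + L))
N = -682875 (N = 25*(-27315) = -682875)
1/(B(586, q) + N) = 1/((-309756 + 3*15**2 + 63*15) - 682875) = 1/((-309756 + 3*225 + 945) - 682875) = 1/((-309756 + 675 + 945) - 682875) = 1/(-308136 - 682875) = 1/(-991011) = -1/991011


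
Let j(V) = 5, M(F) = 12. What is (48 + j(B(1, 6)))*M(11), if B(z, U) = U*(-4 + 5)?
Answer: 636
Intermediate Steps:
B(z, U) = U (B(z, U) = U*1 = U)
(48 + j(B(1, 6)))*M(11) = (48 + 5)*12 = 53*12 = 636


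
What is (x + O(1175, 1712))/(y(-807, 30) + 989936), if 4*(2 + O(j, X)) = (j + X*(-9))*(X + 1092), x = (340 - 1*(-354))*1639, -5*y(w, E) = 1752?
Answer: -44199345/4947928 ≈ -8.9329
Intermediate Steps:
y(w, E) = -1752/5 (y(w, E) = -1/5*1752 = -1752/5)
x = 1137466 (x = (340 + 354)*1639 = 694*1639 = 1137466)
O(j, X) = -2 + (1092 + X)*(j - 9*X)/4 (O(j, X) = -2 + ((j + X*(-9))*(X + 1092))/4 = -2 + ((j - 9*X)*(1092 + X))/4 = -2 + ((1092 + X)*(j - 9*X))/4 = -2 + (1092 + X)*(j - 9*X)/4)
(x + O(1175, 1712))/(y(-807, 30) + 989936) = (1137466 + (-2 - 2457*1712 + 273*1175 - 9/4*1712**2 + (1/4)*1712*1175))/(-1752/5 + 989936) = (1137466 + (-2 - 4206384 + 320775 - 9/4*2930944 + 502900))/(4947928/5) = (1137466 + (-2 - 4206384 + 320775 - 6594624 + 502900))*(5/4947928) = (1137466 - 9977335)*(5/4947928) = -8839869*5/4947928 = -44199345/4947928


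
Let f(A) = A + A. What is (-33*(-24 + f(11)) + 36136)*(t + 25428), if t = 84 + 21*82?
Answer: 985925268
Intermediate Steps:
f(A) = 2*A
t = 1806 (t = 84 + 1722 = 1806)
(-33*(-24 + f(11)) + 36136)*(t + 25428) = (-33*(-24 + 2*11) + 36136)*(1806 + 25428) = (-33*(-24 + 22) + 36136)*27234 = (-33*(-2) + 36136)*27234 = (66 + 36136)*27234 = 36202*27234 = 985925268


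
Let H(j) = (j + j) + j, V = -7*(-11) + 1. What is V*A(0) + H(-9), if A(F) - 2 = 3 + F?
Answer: 363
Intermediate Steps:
V = 78 (V = 77 + 1 = 78)
A(F) = 5 + F (A(F) = 2 + (3 + F) = 5 + F)
H(j) = 3*j (H(j) = 2*j + j = 3*j)
V*A(0) + H(-9) = 78*(5 + 0) + 3*(-9) = 78*5 - 27 = 390 - 27 = 363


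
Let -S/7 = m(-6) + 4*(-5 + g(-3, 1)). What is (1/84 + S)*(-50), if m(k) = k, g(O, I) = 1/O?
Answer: -401825/42 ≈ -9567.3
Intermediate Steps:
S = 574/3 (S = -7*(-6 + 4*(-5 + 1/(-3))) = -7*(-6 + 4*(-5 - ⅓)) = -7*(-6 + 4*(-16/3)) = -7*(-6 - 64/3) = -7*(-82/3) = 574/3 ≈ 191.33)
(1/84 + S)*(-50) = (1/84 + 574/3)*(-50) = (16073/84)*(-50) = -401825/42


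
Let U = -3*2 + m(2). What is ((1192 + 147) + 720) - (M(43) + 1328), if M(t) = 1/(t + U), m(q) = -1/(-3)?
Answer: 81869/112 ≈ 730.97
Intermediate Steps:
m(q) = 1/3 (m(q) = -1*(-1/3) = 1/3)
U = -17/3 (U = -3*2 + 1/3 = -6 + 1/3 = -17/3 ≈ -5.6667)
M(t) = 1/(-17/3 + t) (M(t) = 1/(t - 17/3) = 1/(-17/3 + t))
((1192 + 147) + 720) - (M(43) + 1328) = ((1192 + 147) + 720) - (3/(-17 + 3*43) + 1328) = (1339 + 720) - (3/(-17 + 129) + 1328) = 2059 - (3/112 + 1328) = 2059 - 1*148739/112 = 2059 - 148739/112 = 81869/112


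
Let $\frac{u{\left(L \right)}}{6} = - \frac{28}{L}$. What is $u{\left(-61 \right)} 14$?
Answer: $\frac{2352}{61} \approx 38.557$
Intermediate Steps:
$u{\left(L \right)} = - \frac{168}{L}$ ($u{\left(L \right)} = 6 \left(- \frac{28}{L}\right) = - \frac{168}{L}$)
$u{\left(-61 \right)} 14 = - \frac{168}{-61} \cdot 14 = \left(-168\right) \left(- \frac{1}{61}\right) 14 = \frac{168}{61} \cdot 14 = \frac{2352}{61}$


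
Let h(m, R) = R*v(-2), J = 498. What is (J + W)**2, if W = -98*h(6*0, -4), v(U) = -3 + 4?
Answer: 792100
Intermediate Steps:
v(U) = 1
h(m, R) = R (h(m, R) = R*1 = R)
W = 392 (W = -98*(-4) = 392)
(J + W)**2 = (498 + 392)**2 = 890**2 = 792100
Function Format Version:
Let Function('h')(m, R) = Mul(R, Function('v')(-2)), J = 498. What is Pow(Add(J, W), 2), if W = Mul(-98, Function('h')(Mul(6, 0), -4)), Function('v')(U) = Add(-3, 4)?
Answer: 792100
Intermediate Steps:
Function('v')(U) = 1
Function('h')(m, R) = R (Function('h')(m, R) = Mul(R, 1) = R)
W = 392 (W = Mul(-98, -4) = 392)
Pow(Add(J, W), 2) = Pow(Add(498, 392), 2) = Pow(890, 2) = 792100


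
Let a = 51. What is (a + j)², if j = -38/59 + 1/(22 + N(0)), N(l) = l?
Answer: 4279907241/1684804 ≈ 2540.3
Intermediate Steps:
j = -777/1298 (j = -38/59 + 1/(22 + 0) = -38*1/59 + 1/22 = -38/59 + 1/22 = -777/1298 ≈ -0.59861)
(a + j)² = (51 - 777/1298)² = (65421/1298)² = 4279907241/1684804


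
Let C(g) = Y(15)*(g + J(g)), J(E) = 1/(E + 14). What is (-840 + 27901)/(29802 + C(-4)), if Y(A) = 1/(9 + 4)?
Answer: 270610/298017 ≈ 0.90804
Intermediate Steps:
Y(A) = 1/13
J(E) = 1/(14 + E)
C(g) = g/13 + 1/(13*(14 + g)) (C(g) = (g + 1/(14 + g))/13 = g/13 + 1/(13*(14 + g)))
(-840 + 27901)/(29802 + C(-4)) = (-840 + 27901)/(29802 + (1 - 4*(14 - 4))/(13*(14 - 4))) = 27061/(29802 + (1/13)*(1 - 4*10)/10) = 27061/(29802 + (1/13)*(⅒)*(1 - 40)) = 27061/(29802 + (1/13)*(⅒)*(-39)) = 27061/(29802 - 3/10) = 27061/(298017/10) = 27061*(10/298017) = 270610/298017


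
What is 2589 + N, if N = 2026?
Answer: 4615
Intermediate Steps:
2589 + N = 2589 + 2026 = 4615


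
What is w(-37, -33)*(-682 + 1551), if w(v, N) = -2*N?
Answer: 57354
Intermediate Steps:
w(-37, -33)*(-682 + 1551) = (-2*(-33))*(-682 + 1551) = 66*869 = 57354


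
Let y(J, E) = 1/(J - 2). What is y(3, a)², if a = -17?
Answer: 1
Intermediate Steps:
y(J, E) = 1/(-2 + J)
y(3, a)² = (1/(-2 + 3))² = (1/1)² = 1² = 1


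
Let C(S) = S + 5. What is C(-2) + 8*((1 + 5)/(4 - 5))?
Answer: -45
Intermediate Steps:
C(S) = 5 + S
C(-2) + 8*((1 + 5)/(4 - 5)) = (5 - 2) + 8*((1 + 5)/(4 - 5)) = 3 + 8*(6/(-1)) = 3 + 8*(6*(-1)) = 3 + 8*(-6) = 3 - 48 = -45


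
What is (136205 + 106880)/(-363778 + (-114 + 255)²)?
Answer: -243085/343897 ≈ -0.70685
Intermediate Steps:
(136205 + 106880)/(-363778 + (-114 + 255)²) = 243085/(-363778 + 141²) = 243085/(-363778 + 19881) = 243085/(-343897) = 243085*(-1/343897) = -243085/343897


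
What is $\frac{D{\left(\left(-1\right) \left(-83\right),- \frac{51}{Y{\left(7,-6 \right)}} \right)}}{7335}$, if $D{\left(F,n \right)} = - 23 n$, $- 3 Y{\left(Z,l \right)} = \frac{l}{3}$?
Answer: $\frac{391}{1630} \approx 0.23988$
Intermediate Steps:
$Y{\left(Z,l \right)} = - \frac{l}{9}$ ($Y{\left(Z,l \right)} = - \frac{l \frac{1}{3}}{3} = - \frac{\frac{1}{3} l}{3} = - \frac{l}{9}$)
$\frac{D{\left(\left(-1\right) \left(-83\right),- \frac{51}{Y{\left(7,-6 \right)}} \right)}}{7335} = \frac{\left(-23\right) \left(- \frac{51}{\left(- \frac{1}{9}\right) \left(-6\right)}\right)}{7335} = - 23 \left(- \frac{51}{\frac{2}{3}}\right) \frac{1}{7335} = - 23 \left(\left(-51\right) \frac{3}{2}\right) \frac{1}{7335} = \left(-23\right) \left(- \frac{153}{2}\right) \frac{1}{7335} = \frac{3519}{2} \cdot \frac{1}{7335} = \frac{391}{1630}$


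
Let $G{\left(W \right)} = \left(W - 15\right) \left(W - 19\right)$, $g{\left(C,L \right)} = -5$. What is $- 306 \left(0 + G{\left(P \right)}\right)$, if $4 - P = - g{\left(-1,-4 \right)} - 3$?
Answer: $-67626$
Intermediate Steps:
$P = 2$ ($P = 4 - \left(\left(-1\right) \left(-5\right) - 3\right) = 4 - \left(5 - 3\right) = 4 - 2 = 2$)
$G{\left(W \right)} = \left(-19 + W\right) \left(-15 + W\right)$ ($G{\left(W \right)} = \left(-15 + W\right) \left(-19 + W\right) = \left(-19 + W\right) \left(-15 + W\right)$)
$- 306 \left(0 + G{\left(P \right)}\right) = - 306 \left(0 + \left(285 + 2^{2} - 68\right)\right) = - 306 \left(0 + \left(285 + 4 - 68\right)\right) = - 306 \left(0 + 221\right) = \left(-306\right) 221 = -67626$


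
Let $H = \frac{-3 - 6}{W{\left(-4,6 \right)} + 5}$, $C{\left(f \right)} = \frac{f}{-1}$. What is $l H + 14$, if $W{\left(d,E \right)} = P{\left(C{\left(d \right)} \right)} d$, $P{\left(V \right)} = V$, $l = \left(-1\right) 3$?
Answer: $\frac{127}{11} \approx 11.545$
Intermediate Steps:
$l = -3$
$C{\left(f \right)} = - f$ ($C{\left(f \right)} = f \left(-1\right) = - f$)
$W{\left(d,E \right)} = - d^{2}$ ($W{\left(d,E \right)} = - d d = - d^{2}$)
$H = \frac{9}{11}$ ($H = \frac{-3 - 6}{- \left(-4\right)^{2} + 5} = - \frac{9}{\left(-1\right) 16 + 5} = - \frac{9}{-16 + 5} = - \frac{9}{-11} = \left(-9\right) \left(- \frac{1}{11}\right) = \frac{9}{11} \approx 0.81818$)
$l H + 14 = \left(-3\right) \frac{9}{11} + 14 = - \frac{27}{11} + 14 = \frac{127}{11}$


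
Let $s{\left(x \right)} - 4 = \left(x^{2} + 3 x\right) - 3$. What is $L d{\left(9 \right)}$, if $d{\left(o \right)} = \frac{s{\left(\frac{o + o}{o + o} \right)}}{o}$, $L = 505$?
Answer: $\frac{2525}{9} \approx 280.56$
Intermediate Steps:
$s{\left(x \right)} = 1 + x^{2} + 3 x$ ($s{\left(x \right)} = 4 - \left(3 - x^{2} - 3 x\right) = 4 + \left(-3 + x^{2} + 3 x\right) = 1 + x^{2} + 3 x$)
$d{\left(o \right)} = \frac{5}{o}$ ($d{\left(o \right)} = \frac{1 + \left(\frac{o + o}{o + o}\right)^{2} + 3 \frac{o + o}{o + o}}{o} = \frac{1 + \left(\frac{2 o}{2 o}\right)^{2} + 3 \frac{2 o}{2 o}}{o} = \frac{1 + \left(2 o \frac{1}{2 o}\right)^{2} + 3 \cdot 2 o \frac{1}{2 o}}{o} = \frac{1 + 1^{2} + 3 \cdot 1}{o} = \frac{1 + 1 + 3}{o} = \frac{5}{o}$)
$L d{\left(9 \right)} = 505 \cdot \frac{5}{9} = \frac{2525}{9}$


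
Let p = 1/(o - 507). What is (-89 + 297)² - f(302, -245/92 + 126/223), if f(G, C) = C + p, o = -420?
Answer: 822849037025/19018332 ≈ 43266.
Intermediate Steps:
p = -1/927 (p = 1/(-420 - 507) = 1/(-927) = -1/927 ≈ -0.0010787)
f(G, C) = -1/927 + C (f(G, C) = C - 1/927 = -1/927 + C)
(-89 + 297)² - f(302, -245/92 + 126/223) = (-89 + 297)² - (-1/927 + (-245/92 + 126/223)) = 208² - (-1/927 + (-245*1/92 + 126*(1/223))) = 43264 - (-1/927 + (-245/92 + 126/223)) = 43264 - (-1/927 - 43043/20516) = 43264 - 1*(-39921377/19018332) = 43264 + 39921377/19018332 = 822849037025/19018332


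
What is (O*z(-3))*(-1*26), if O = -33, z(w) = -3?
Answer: -2574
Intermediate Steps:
(O*z(-3))*(-1*26) = (-33*(-3))*(-1*26) = 99*(-26) = -2574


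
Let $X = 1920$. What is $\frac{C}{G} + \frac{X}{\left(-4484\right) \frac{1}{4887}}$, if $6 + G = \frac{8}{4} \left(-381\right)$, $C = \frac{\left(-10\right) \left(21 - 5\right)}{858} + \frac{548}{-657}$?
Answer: $- \frac{42314180698429}{20221261632} \approx -2092.6$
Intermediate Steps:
$C = - \frac{95884}{93951}$ ($C = \left(-10\right) 16 \cdot \frac{1}{858} + 548 \left(- \frac{1}{657}\right) = \left(-160\right) \frac{1}{858} - \frac{548}{657} = - \frac{80}{429} - \frac{548}{657} = - \frac{95884}{93951} \approx -1.0206$)
$G = -768$ ($G = -6 + \frac{8}{4} \left(-381\right) = -6 + 8 \cdot \frac{1}{4} \left(-381\right) = -6 + 2 \left(-381\right) = -6 - 762 = -768$)
$\frac{C}{G} + \frac{X}{\left(-4484\right) \frac{1}{4887}} = - \frac{95884}{93951 \left(-768\right)} + \frac{1920}{\left(-4484\right) \frac{1}{4887}} = \left(- \frac{95884}{93951}\right) \left(- \frac{1}{768}\right) + \frac{1920}{\left(-4484\right) \frac{1}{4887}} = \frac{23971}{18038592} + \frac{1920}{- \frac{4484}{4887}} = \frac{23971}{18038592} + 1920 \left(- \frac{4887}{4484}\right) = \frac{23971}{18038592} - \frac{2345760}{1121} = - \frac{42314180698429}{20221261632}$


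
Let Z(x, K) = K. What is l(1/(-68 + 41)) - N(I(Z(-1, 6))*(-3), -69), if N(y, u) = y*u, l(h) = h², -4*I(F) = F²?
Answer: 1358128/729 ≈ 1863.0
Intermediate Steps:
I(F) = -F²/4
N(y, u) = u*y
l(1/(-68 + 41)) - N(I(Z(-1, 6))*(-3), -69) = (1/(-68 + 41))² - (-69)*-¼*6²*(-3) = (1/(-27))² - (-69)*-¼*36*(-3) = (-1/27)² - (-69)*(-9*(-3)) = 1/729 - (-69)*27 = 1/729 - 1*(-1863) = 1/729 + 1863 = 1358128/729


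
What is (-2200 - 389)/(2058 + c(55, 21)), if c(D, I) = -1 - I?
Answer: -2589/2036 ≈ -1.2716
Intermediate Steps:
(-2200 - 389)/(2058 + c(55, 21)) = (-2200 - 389)/(2058 + (-1 - 1*21)) = -2589/(2058 + (-1 - 21)) = -2589/(2058 - 22) = -2589/2036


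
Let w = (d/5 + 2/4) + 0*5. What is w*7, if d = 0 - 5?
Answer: -7/2 ≈ -3.5000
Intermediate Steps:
d = -5
w = -½ (w = (-5/5 + 2/4) + 0*5 = (-5*⅕ + 2*(¼)) + 0 = (-1 + ½) + 0 = -½ + 0 = -½ ≈ -0.50000)
w*7 = -½*7 = -7/2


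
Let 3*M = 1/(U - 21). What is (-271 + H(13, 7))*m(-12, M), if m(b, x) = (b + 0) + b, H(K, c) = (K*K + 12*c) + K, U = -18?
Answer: 120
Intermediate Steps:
H(K, c) = K + K² + 12*c (H(K, c) = (K² + 12*c) + K = K + K² + 12*c)
M = -1/117 (M = 1/(3*(-18 - 21)) = (⅓)/(-39) = (⅓)*(-1/39) = -1/117 ≈ -0.0085470)
m(b, x) = 2*b (m(b, x) = b + b = 2*b)
(-271 + H(13, 7))*m(-12, M) = (-271 + (13 + 13² + 12*7))*(2*(-12)) = (-271 + (13 + 169 + 84))*(-24) = (-271 + 266)*(-24) = -5*(-24) = 120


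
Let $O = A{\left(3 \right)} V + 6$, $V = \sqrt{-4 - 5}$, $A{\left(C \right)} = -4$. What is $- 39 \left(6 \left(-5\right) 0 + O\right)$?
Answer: $-234 + 468 i \approx -234.0 + 468.0 i$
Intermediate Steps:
$V = 3 i$ ($V = \sqrt{-9} = 3 i \approx 3.0 i$)
$O = 6 - 12 i$ ($O = - 4 \cdot 3 i + 6 = - 12 i + 6 = 6 - 12 i \approx 6.0 - 12.0 i$)
$- 39 \left(6 \left(-5\right) 0 + O\right) = - 39 \left(6 \left(-5\right) 0 + \left(6 - 12 i\right)\right) = - 39 \left(\left(-30\right) 0 + \left(6 - 12 i\right)\right) = - 39 \left(0 + \left(6 - 12 i\right)\right) = - 39 \left(6 - 12 i\right) = -234 + 468 i$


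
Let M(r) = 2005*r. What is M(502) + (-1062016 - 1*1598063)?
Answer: -1653569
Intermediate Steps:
M(502) + (-1062016 - 1*1598063) = 2005*502 + (-1062016 - 1*1598063) = 1006510 + (-1062016 - 1598063) = 1006510 - 2660079 = -1653569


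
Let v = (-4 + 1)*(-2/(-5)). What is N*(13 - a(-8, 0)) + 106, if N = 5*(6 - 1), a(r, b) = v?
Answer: 461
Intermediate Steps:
v = -6/5 (v = -(-6)*(-1)/5 = -3*2/5 = -6/5 ≈ -1.2000)
a(r, b) = -6/5
N = 25 (N = 5*5 = 25)
N*(13 - a(-8, 0)) + 106 = 25*(13 - 1*(-6/5)) + 106 = 25*(13 + 6/5) + 106 = 25*(71/5) + 106 = 355 + 106 = 461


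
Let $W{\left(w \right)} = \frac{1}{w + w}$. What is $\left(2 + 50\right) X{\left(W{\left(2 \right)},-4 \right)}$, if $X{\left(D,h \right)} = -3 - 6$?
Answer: $-468$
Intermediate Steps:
$W{\left(w \right)} = \frac{1}{2 w}$
$X{\left(D,h \right)} = -9$ ($X{\left(D,h \right)} = -3 - 6 = -9$)
$\left(2 + 50\right) X{\left(W{\left(2 \right)},-4 \right)} = \left(2 + 50\right) \left(-9\right) = 52 \left(-9\right) = -468$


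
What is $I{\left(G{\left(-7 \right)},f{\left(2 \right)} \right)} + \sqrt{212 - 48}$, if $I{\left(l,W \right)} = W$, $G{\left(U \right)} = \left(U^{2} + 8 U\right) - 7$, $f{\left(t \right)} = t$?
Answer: $2 + 2 \sqrt{41} \approx 14.806$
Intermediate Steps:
$G{\left(U \right)} = -7 + U^{2} + 8 U$
$I{\left(G{\left(-7 \right)},f{\left(2 \right)} \right)} + \sqrt{212 - 48} = 2 + \sqrt{212 - 48} = 2 + \sqrt{164} = 2 + 2 \sqrt{41}$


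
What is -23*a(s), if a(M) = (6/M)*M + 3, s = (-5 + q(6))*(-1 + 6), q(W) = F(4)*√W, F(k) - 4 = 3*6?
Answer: -207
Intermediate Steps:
F(k) = 22 (F(k) = 4 + 3*6 = 4 + 18 = 22)
q(W) = 22*√W
s = -25 + 110*√6 (s = (-5 + 22*√6)*(-1 + 6) = (-5 + 22*√6)*5 = -25 + 110*√6 ≈ 244.44)
a(M) = 9 (a(M) = 6 + 3 = 9)
-23*a(s) = -23*9 = -207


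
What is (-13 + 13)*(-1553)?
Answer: 0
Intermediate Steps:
(-13 + 13)*(-1553) = 0*(-1553) = 0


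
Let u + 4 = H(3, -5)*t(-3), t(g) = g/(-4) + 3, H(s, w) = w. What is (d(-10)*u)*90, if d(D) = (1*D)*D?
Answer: -204750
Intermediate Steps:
t(g) = 3 - g/4 (t(g) = g*(-1/4) + 3 = -g/4 + 3 = 3 - g/4)
d(D) = D**2 (d(D) = D*D = D**2)
u = -91/4 (u = -4 - 5*(3 - 1/4*(-3)) = -4 - 5*(3 + 3/4) = -4 - 5*15/4 = -4 - 75/4 = -91/4 ≈ -22.750)
(d(-10)*u)*90 = ((-10)**2*(-91/4))*90 = (100*(-91/4))*90 = -2275*90 = -204750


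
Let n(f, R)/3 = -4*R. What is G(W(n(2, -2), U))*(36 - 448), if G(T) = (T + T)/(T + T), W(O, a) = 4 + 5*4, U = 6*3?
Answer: -412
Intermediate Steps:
n(f, R) = -12*R (n(f, R) = 3*(-4*R) = -12*R)
U = 18
W(O, a) = 24 (W(O, a) = 4 + 20 = 24)
G(T) = 1 (G(T) = (2*T)/((2*T)) = (2*T)*(1/(2*T)) = 1)
G(W(n(2, -2), U))*(36 - 448) = 1*(36 - 448) = 1*(-412) = -412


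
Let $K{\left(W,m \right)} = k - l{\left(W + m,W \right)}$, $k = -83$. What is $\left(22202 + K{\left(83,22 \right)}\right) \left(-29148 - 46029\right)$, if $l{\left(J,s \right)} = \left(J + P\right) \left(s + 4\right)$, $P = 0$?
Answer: $-976098168$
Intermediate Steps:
$l{\left(J,s \right)} = J \left(4 + s\right)$ ($l{\left(J,s \right)} = \left(J + 0\right) \left(s + 4\right) = J \left(4 + s\right)$)
$K{\left(W,m \right)} = -83 - \left(4 + W\right) \left(W + m\right)$ ($K{\left(W,m \right)} = -83 - \left(W + m\right) \left(4 + W\right) = -83 - \left(4 + W\right) \left(W + m\right)$)
$\left(22202 + K{\left(83,22 \right)}\right) \left(-29148 - 46029\right) = \left(22202 - \left(503 + 83 \left(83 + 22\right)\right)\right) \left(-29148 - 46029\right) = \left(22202 - \left(503 + 8715\right)\right) \left(-75177\right) = \left(22202 - 9218\right) \left(-75177\right) = 12984 \left(-75177\right) = -976098168$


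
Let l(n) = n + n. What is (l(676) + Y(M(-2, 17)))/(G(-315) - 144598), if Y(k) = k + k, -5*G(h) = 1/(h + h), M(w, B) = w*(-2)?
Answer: -4284000/455483699 ≈ -0.0094054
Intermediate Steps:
l(n) = 2*n
M(w, B) = -2*w
G(h) = -1/(10*h) (G(h) = -1/(5*(h + h)) = -1/(2*h)/5 = -1/(10*h))
Y(k) = 2*k
(l(676) + Y(M(-2, 17)))/(G(-315) - 144598) = (2*676 + 2*(-2*(-2)))/(-⅒/(-315) - 144598) = (1352 + 2*4)/(-⅒*(-1/315) - 144598) = (1352 + 8)/(1/3150 - 144598) = 1360/(-455483699/3150) = 1360*(-3150/455483699) = -4284000/455483699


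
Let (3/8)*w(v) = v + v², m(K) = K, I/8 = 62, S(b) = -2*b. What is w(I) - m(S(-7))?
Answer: 1972054/3 ≈ 6.5735e+5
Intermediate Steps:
I = 496 (I = 8*62 = 496)
w(v) = 8*v/3 + 8*v²/3 (w(v) = 8*(v + v²)/3 = 8*v/3 + 8*v²/3)
w(I) - m(S(-7)) = (8/3)*496*(1 + 496) - (-2)*(-7) = (8/3)*496*497 - 1*14 = 1972096/3 - 14 = 1972054/3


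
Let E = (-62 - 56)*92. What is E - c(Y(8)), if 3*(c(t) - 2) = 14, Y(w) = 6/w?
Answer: -32588/3 ≈ -10863.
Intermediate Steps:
E = -10856 (E = -118*92 = -10856)
c(t) = 20/3 (c(t) = 2 + (⅓)*14 = 2 + 14/3 = 20/3)
E - c(Y(8)) = -10856 - 1*20/3 = -10856 - 20/3 = -32588/3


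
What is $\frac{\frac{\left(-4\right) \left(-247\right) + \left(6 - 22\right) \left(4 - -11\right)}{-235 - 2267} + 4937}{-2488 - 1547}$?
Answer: $- \frac{6175813}{5047785} \approx -1.2235$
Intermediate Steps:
$\frac{\frac{\left(-4\right) \left(-247\right) + \left(6 - 22\right) \left(4 - -11\right)}{-235 - 2267} + 4937}{-2488 - 1547} = \frac{\frac{988 - 16 \left(4 + 11\right)}{-2502} + 4937}{-4035} = \left(\left(988 - 240\right) \left(- \frac{1}{2502}\right) + 4937\right) \left(- \frac{1}{4035}\right) = \left(748 \left(- \frac{1}{2502}\right) + 4937\right) \left(- \frac{1}{4035}\right) = \left(- \frac{374}{1251} + 4937\right) \left(- \frac{1}{4035}\right) = \frac{6175813}{1251} \left(- \frac{1}{4035}\right) = - \frac{6175813}{5047785}$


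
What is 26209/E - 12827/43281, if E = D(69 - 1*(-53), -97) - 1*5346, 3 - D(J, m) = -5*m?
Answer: -1209107485/252241668 ≈ -4.7934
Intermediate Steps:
D(J, m) = 3 + 5*m (D(J, m) = 3 - (-5)*m = 3 + 5*m)
E = -5828 (E = (3 + 5*(-97)) - 1*5346 = (3 - 485) - 5346 = -482 - 5346 = -5828)
26209/E - 12827/43281 = 26209/(-5828) - 12827/43281 = 26209*(-1/5828) - 12827*1/43281 = -26209/5828 - 12827/43281 = -1209107485/252241668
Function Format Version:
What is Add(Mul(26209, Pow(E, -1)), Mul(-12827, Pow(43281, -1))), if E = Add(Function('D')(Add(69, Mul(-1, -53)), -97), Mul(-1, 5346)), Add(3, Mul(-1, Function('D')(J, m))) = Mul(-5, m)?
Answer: Rational(-1209107485, 252241668) ≈ -4.7934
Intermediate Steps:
Function('D')(J, m) = Add(3, Mul(5, m)) (Function('D')(J, m) = Add(3, Mul(-1, Mul(-5, m))) = Add(3, Mul(5, m)))
E = -5828 (E = Add(Add(3, Mul(5, -97)), Mul(-1, 5346)) = Add(Add(3, -485), -5346) = Add(-482, -5346) = -5828)
Add(Mul(26209, Pow(E, -1)), Mul(-12827, Pow(43281, -1))) = Add(Mul(26209, Pow(-5828, -1)), Mul(-12827, Pow(43281, -1))) = Add(Mul(26209, Rational(-1, 5828)), Mul(-12827, Rational(1, 43281))) = Add(Rational(-26209, 5828), Rational(-12827, 43281)) = Rational(-1209107485, 252241668)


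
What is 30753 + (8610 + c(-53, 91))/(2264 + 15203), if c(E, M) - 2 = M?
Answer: 537171354/17467 ≈ 30754.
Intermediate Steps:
c(E, M) = 2 + M
30753 + (8610 + c(-53, 91))/(2264 + 15203) = 30753 + (8610 + (2 + 91))/(2264 + 15203) = 30753 + (8610 + 93)/17467 = 30753 + 8703*(1/17467) = 30753 + 8703/17467 = 537171354/17467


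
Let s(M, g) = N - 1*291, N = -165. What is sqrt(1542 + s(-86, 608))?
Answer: sqrt(1086) ≈ 32.955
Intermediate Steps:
s(M, g) = -456 (s(M, g) = -165 - 1*291 = -165 - 291 = -456)
sqrt(1542 + s(-86, 608)) = sqrt(1542 - 456) = sqrt(1086)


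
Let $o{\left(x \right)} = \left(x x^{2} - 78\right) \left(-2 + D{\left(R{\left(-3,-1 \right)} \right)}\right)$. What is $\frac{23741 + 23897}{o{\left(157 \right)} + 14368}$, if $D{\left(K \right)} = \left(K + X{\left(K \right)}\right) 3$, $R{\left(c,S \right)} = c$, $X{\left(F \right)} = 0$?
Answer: $- \frac{47638}{42553597} \approx -0.0011195$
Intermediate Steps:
$D{\left(K \right)} = 3 K$ ($D{\left(K \right)} = \left(K + 0\right) 3 = K 3 = 3 K$)
$o{\left(x \right)} = 858 - 11 x^{3}$ ($o{\left(x \right)} = \left(x x^{2} - 78\right) \left(-2 + 3 \left(-3\right)\right) = \left(x^{3} - 78\right) \left(-2 - 9\right) = \left(-78 + x^{3}\right) \left(-11\right) = 858 - 11 x^{3}$)
$\frac{23741 + 23897}{o{\left(157 \right)} + 14368} = \frac{23741 + 23897}{\left(858 - 11 \cdot 157^{3}\right) + 14368} = \frac{47638}{\left(858 - 42568823\right) + 14368} = \frac{47638}{-42567965 + 14368} = \frac{47638}{-42553597} = 47638 \left(- \frac{1}{42553597}\right) = - \frac{47638}{42553597}$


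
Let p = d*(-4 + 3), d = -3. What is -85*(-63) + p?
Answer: 5358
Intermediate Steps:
p = 3 (p = -3*(-4 + 3) = -3*(-1) = 3)
-85*(-63) + p = -85*(-63) + 3 = 5355 + 3 = 5358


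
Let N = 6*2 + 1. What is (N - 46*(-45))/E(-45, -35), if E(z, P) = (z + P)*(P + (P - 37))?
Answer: 2083/8560 ≈ 0.24334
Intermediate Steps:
N = 13 (N = 12 + 1 = 13)
E(z, P) = (-37 + 2*P)*(P + z) (E(z, P) = (P + z)*(P + (-37 + P)) = (P + z)*(-37 + 2*P) = (-37 + 2*P)*(P + z))
(N - 46*(-45))/E(-45, -35) = (13 - 46*(-45))/(-37*(-35) - 37*(-45) + 2*(-35)² + 2*(-35)*(-45)) = (13 + 2070)/(1295 + 1665 + 2*1225 + 3150) = 2083/(1295 + 1665 + 2450 + 3150) = 2083/8560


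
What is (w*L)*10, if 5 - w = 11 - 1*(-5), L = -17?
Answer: 1870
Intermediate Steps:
w = -11 (w = 5 - (11 - 1*(-5)) = 5 - (11 + 5) = 5 - 1*16 = 5 - 16 = -11)
(w*L)*10 = -11*(-17)*10 = 187*10 = 1870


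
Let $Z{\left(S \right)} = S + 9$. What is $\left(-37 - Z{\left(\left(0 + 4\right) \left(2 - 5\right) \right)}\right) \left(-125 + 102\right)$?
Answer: $782$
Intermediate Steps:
$Z{\left(S \right)} = 9 + S$
$\left(-37 - Z{\left(\left(0 + 4\right) \left(2 - 5\right) \right)}\right) \left(-125 + 102\right) = \left(-37 - \left(9 + \left(0 + 4\right) \left(2 - 5\right)\right)\right) \left(-125 + 102\right) = \left(-37 - \left(9 + 4 \left(-3\right)\right)\right) \left(-23\right) = \left(-37 - \left(9 - 12\right)\right) \left(-23\right) = \left(-37 - -3\right) \left(-23\right) = \left(-37 + 3\right) \left(-23\right) = \left(-34\right) \left(-23\right) = 782$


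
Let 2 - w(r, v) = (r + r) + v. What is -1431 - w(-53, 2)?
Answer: -1537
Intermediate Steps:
w(r, v) = 2 - v - 2*r (w(r, v) = 2 - ((r + r) + v) = 2 - (2*r + v) = 2 - (v + 2*r) = 2 + (-v - 2*r) = 2 - v - 2*r)
-1431 - w(-53, 2) = -1431 - (2 - 1*2 - 2*(-53)) = -1431 - (2 - 2 + 106) = -1431 - 1*106 = -1431 - 106 = -1537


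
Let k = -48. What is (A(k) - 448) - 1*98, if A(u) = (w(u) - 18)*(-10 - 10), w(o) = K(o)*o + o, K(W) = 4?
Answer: 4614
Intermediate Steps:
w(o) = 5*o (w(o) = 4*o + o = 5*o)
A(u) = 360 - 100*u (A(u) = (5*u - 18)*(-10 - 10) = (-18 + 5*u)*(-20) = 360 - 100*u)
(A(k) - 448) - 1*98 = ((360 - 100*(-48)) - 448) - 1*98 = ((360 + 4800) - 448) - 98 = (5160 - 448) - 98 = 4712 - 98 = 4614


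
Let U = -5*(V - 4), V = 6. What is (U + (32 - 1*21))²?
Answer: 1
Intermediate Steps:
U = -10 (U = -5*(6 - 4) = -5*2 = -10)
(U + (32 - 1*21))² = (-10 + (32 - 1*21))² = (-10 + (32 - 21))² = (-10 + 11)² = 1² = 1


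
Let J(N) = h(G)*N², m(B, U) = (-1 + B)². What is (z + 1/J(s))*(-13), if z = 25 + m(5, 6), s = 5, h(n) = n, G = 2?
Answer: -26663/50 ≈ -533.26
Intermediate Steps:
J(N) = 2*N²
z = 41 (z = 25 + (-1 + 5)² = 25 + 4² = 25 + 16 = 41)
(z + 1/J(s))*(-13) = (41 + 1/(2*5²))*(-13) = (41 + 1/(2*25))*(-13) = (41 + 1/50)*(-13) = (2051/50)*(-13) = -26663/50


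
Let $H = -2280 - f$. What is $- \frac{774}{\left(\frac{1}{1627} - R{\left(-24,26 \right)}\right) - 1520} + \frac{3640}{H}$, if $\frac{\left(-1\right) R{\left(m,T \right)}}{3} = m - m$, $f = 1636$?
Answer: $- \frac{1017612748}{2421105181} \approx -0.42031$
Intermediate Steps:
$R{\left(m,T \right)} = 0$ ($R{\left(m,T \right)} = - 3 \left(m - m\right) = \left(-3\right) 0 = 0$)
$H = -3916$ ($H = -2280 - 1636 = -3916$)
$- \frac{774}{\left(\frac{1}{1627} - R{\left(-24,26 \right)}\right) - 1520} + \frac{3640}{H} = - \frac{774}{\left(\frac{1}{1627} - 0\right) - 1520} + \frac{3640}{-3916} = - \frac{774}{\left(\frac{1}{1627} + 0\right) - 1520} + 3640 \left(- \frac{1}{3916}\right) = - \frac{774}{\frac{1}{1627} - 1520} - \frac{910}{979} = - \frac{774}{- \frac{2473039}{1627}} - \frac{910}{979} = \left(-774\right) \left(- \frac{1627}{2473039}\right) - \frac{910}{979} = \frac{1259298}{2473039} - \frac{910}{979} = - \frac{1017612748}{2421105181}$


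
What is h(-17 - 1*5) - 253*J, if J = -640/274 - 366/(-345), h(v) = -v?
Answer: 236016/685 ≈ 344.55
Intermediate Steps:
J = -20086/15755 (J = -640*1/274 - 366*(-1/345) = -320/137 + 122/115 = -20086/15755 ≈ -1.2749)
h(-17 - 1*5) - 253*J = -(-17 - 1*5) - 253*(-20086/15755) = -(-17 - 5) + 220946/685 = -1*(-22) + 220946/685 = 22 + 220946/685 = 236016/685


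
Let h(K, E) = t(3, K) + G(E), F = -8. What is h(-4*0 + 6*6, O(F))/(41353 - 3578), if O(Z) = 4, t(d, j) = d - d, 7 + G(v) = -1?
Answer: -8/37775 ≈ -0.00021178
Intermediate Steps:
G(v) = -8 (G(v) = -7 - 1 = -8)
t(d, j) = 0
h(K, E) = -8 (h(K, E) = 0 - 8 = -8)
h(-4*0 + 6*6, O(F))/(41353 - 3578) = -8/(41353 - 3578) = -8/37775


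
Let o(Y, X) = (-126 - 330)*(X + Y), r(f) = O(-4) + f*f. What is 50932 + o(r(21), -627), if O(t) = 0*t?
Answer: 135748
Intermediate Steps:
O(t) = 0
r(f) = f**2 (r(f) = 0 + f*f = 0 + f**2 = f**2)
o(Y, X) = -456*X - 456*Y (o(Y, X) = -456*(X + Y) = -456*X - 456*Y)
50932 + o(r(21), -627) = 50932 + (-456*(-627) - 456*21**2) = 50932 + (285912 - 456*441) = 50932 + (285912 - 201096) = 50932 + 84816 = 135748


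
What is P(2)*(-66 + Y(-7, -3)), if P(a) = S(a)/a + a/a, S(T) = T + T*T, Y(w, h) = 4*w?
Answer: -376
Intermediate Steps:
S(T) = T + T**2
P(a) = 2 + a (P(a) = (a*(1 + a))/a + a/a = (1 + a) + 1 = 2 + a)
P(2)*(-66 + Y(-7, -3)) = (2 + 2)*(-66 + 4*(-7)) = 4*(-66 - 28) = 4*(-94) = -376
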